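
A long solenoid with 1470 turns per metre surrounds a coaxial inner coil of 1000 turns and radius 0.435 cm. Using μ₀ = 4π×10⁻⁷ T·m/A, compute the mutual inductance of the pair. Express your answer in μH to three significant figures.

M ≈ 110 μH

The outer solenoid produces a uniform field B₁ = μ₀n₁I₁ across the inner coil,
so the flux linkage is N₂Φ = N₂B₁A₂ = μ₀n₁N₂A₂·I₁, giving M = μ₀n₁N₂A₂.
A₂ = πr² = π(4.350×10^-3 m)² = 5.9447×10^-5 m².
M = (4π×10⁻⁷)(1470)(1000)(5.9447×10^-5) = 1.098×10^-4 H.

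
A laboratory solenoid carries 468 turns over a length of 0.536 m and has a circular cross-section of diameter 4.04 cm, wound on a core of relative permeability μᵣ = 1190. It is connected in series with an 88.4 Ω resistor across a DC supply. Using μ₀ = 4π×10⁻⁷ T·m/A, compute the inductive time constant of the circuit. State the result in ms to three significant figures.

A = π(d/2)² = π(2.020×10^-2 m)² = 1.282×10^-3 m².
L = μ₀μᵣN²A/ℓ = (4π×10⁻⁷)(1190)(468)²(1.282×10^-3)/(0.536) = 0.7833 H.
τ = L/R = (0.7833)/(88.4) = 8.861×10^-3 s.

τ ≈ 8.86 ms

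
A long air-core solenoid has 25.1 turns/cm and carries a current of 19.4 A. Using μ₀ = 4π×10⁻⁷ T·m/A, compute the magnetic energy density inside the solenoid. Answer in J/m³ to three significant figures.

u ≈ 1490 J/m³

B = μ₀nI = (4π×10⁻⁷)(2.510×10^3)(19.4) = 6.119×10^-2 T.
u = B²/(2μ₀) = (6.119×10^-2)²/(2×4π×10⁻⁷) = 1.490×10^3 J/m³.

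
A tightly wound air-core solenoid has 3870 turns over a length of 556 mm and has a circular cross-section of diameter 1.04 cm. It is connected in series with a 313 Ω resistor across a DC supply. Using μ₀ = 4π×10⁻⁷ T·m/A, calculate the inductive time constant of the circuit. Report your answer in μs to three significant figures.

τ ≈ 9.19 μs

A = π(d/2)² = π(5.200×10^-3 m)² = 8.4949×10^-5 m².
L = μ₀N²A/ℓ = (4π×10⁻⁷)(3870)²(8.4949×10^-5)/(0.556) = 2.876×10^-3 H.
τ = L/R = (2.876×10^-3)/(313) = 9.187×10^-6 s.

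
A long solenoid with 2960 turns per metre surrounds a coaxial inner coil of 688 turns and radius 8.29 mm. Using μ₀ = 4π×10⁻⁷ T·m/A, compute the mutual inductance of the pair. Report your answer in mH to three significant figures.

The outer solenoid produces a uniform field B₁ = μ₀n₁I₁ across the inner coil,
so the flux linkage is N₂Φ = N₂B₁A₂ = μ₀n₁N₂A₂·I₁, giving M = μ₀n₁N₂A₂.
A₂ = πr² = π(8.290×10^-3 m)² = 2.159×10^-4 m².
M = (4π×10⁻⁷)(2960)(688)(2.159×10^-4) = 5.525×10^-4 H.

M ≈ 0.553 mH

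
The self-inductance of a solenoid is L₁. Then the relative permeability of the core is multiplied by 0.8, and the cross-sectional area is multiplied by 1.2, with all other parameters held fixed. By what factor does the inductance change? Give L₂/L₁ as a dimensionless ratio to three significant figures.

For a solenoid, L ∝ μᵣN²A/ℓ.
L₂/L₁ = (0.8) × (1.2) = 0.960.

L₂/L₁ = 0.960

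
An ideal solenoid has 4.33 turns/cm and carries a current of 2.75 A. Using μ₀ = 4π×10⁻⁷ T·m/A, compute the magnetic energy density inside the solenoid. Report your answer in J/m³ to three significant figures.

u ≈ 0.891 J/m³

B = μ₀nI = (4π×10⁻⁷)(433)(2.75) = 1.496×10^-3 T.
u = B²/(2μ₀) = (1.496×10^-3)²/(2×4π×10⁻⁷) = 0.8909 J/m³.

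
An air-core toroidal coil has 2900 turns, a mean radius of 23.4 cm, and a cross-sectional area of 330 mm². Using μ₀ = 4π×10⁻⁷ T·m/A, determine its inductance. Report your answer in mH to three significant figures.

For a thin toroid, L = μ₀N²A/(2πR).
L = (4π×10⁻⁷)(2900)²(3.300×10^-4) / (2π×0.234 m) = 2.372×10^-3 H.

L ≈ 2.37 mH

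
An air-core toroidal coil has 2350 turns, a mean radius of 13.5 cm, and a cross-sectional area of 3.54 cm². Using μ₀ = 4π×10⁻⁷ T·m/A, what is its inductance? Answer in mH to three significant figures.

For a thin toroid, L = μ₀N²A/(2πR).
L = (4π×10⁻⁷)(2350)²(3.540×10^-4) / (2π×0.135 m) = 2.896×10^-3 H.

L ≈ 2.90 mH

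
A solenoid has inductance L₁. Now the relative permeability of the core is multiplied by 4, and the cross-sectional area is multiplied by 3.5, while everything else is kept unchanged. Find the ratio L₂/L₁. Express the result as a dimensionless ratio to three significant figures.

L₂/L₁ = 14.0

For a solenoid, L ∝ μᵣN²A/ℓ.
L₂/L₁ = (4) × (3.5) = 14.0.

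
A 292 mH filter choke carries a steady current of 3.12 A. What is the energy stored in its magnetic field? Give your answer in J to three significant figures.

U ≈ 1.42 J

Stored magnetic energy: U = ½LI².
U = ½(0.292 H)(3.12 A)² = 1.421 J.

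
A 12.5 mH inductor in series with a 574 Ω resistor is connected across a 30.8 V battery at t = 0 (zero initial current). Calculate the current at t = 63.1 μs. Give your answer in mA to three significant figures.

I ≈ 50.7 mA

τ = L/R = 1.250×10^-2/574 = 2.178×10^-5 s; final current I_∞ = ε/R = 30.8/574 = 5.366×10^-2 A.
I(t) = I_∞(1 − e^(−t/τ)) with t/τ = 2.898.
I = (5.366×10^-2)(1 − e^(−2.898)) = 5.070×10^-2 A.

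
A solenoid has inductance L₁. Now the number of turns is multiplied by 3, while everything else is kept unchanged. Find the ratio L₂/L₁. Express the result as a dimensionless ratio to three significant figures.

For a solenoid, L ∝ μᵣN²A/ℓ.
L₂/L₁ = (3)^2 = 9.00.

L₂/L₁ = 9.00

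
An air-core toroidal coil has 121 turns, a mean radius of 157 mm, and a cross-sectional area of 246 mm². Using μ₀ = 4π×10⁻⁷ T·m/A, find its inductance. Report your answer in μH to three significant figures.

For a thin toroid, L = μ₀N²A/(2πR).
L = (4π×10⁻⁷)(121)²(2.460×10^-4) / (2π×0.157 m) = 4.588×10^-6 H.

L ≈ 4.59 μH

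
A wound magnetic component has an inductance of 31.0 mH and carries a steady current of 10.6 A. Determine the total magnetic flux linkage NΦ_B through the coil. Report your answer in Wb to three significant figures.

From L = NΦ_B/I, the flux linkage is NΦ_B = LI.
NΦ_B = (3.100×10^-2 H)(10.6 A) = 0.3286 Wb.

NΦ_B ≈ 0.329 Wb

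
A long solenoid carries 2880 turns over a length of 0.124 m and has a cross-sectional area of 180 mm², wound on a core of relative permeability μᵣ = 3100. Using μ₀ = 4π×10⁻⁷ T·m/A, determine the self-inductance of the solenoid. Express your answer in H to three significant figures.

L ≈ 46.9 H

A = 180 mm² = 1.800×10^-4 m².
For a long solenoid, L = μ₀μᵣN²A/ℓ.
L = (4π×10⁻⁷)(3100)(2880)²(1.800×10^-4)/(0.124 m) = 46.9 H.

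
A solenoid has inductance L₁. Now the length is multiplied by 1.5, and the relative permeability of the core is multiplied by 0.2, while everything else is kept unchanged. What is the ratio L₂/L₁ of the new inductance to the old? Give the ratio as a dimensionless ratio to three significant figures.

L₂/L₁ = 0.133

For a solenoid, L ∝ μᵣN²A/ℓ.
L₂/L₁ = (1.5)^-1 × (0.2) = 0.133.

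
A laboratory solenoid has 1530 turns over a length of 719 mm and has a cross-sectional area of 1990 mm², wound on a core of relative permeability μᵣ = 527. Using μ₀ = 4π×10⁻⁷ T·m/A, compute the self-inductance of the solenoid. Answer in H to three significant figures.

A = 1990 mm² = 1.990×10^-3 m².
For a long solenoid, L = μ₀μᵣN²A/ℓ.
L = (4π×10⁻⁷)(527)(1530)²(1.990×10^-3)/(0.719 m) = 4.291 H.

L ≈ 4.29 H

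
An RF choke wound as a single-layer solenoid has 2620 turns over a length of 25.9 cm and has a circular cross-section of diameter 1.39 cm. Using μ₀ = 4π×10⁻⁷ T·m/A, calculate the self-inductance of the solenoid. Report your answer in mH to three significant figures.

A = π(d/2)² = π(6.950×10^-3 m)² = 1.517×10^-4 m².
For a long solenoid, L = μ₀N²A/ℓ.
L = (4π×10⁻⁷)(2620)²(1.517×10^-4)/(0.259 m) = 5.054×10^-3 H.

L ≈ 5.05 mH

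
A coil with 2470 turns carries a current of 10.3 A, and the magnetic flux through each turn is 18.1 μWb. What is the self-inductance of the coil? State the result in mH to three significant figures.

Self-inductance is defined by L = NΦ_B/I (flux linkage over current).
L = (2470)(1.810×10^-5 Wb)/(10.3 A) = 4.340×10^-3 H.

L ≈ 4.34 mH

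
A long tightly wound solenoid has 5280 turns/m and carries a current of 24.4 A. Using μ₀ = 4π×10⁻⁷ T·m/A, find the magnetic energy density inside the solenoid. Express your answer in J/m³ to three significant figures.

u ≈ 10400 J/m³

B = μ₀nI = (4π×10⁻⁷)(5.280×10^3)(24.4) = 0.1619 T.
u = B²/(2μ₀) = (0.1619)²/(2×4π×10⁻⁷) = 1.043×10^4 J/m³.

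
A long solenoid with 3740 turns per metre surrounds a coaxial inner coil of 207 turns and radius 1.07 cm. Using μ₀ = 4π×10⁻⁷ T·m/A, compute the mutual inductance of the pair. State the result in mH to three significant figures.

The outer solenoid produces a uniform field B₁ = μ₀n₁I₁ across the inner coil,
so the flux linkage is N₂Φ = N₂B₁A₂ = μ₀n₁N₂A₂·I₁, giving M = μ₀n₁N₂A₂.
A₂ = πr² = π(1.070×10^-2 m)² = 3.597×10^-4 m².
M = (4π×10⁻⁷)(3740)(207)(3.597×10^-4) = 3.499×10^-4 H.

M ≈ 0.350 mH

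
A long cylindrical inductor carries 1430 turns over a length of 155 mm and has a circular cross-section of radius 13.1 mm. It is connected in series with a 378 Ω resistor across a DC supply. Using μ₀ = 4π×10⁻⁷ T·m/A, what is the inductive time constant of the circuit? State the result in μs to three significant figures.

τ ≈ 23.6 μs

A = πr² = π(1.310×10^-2 m)² = 5.391×10^-4 m².
L = μ₀N²A/ℓ = (4π×10⁻⁷)(1430)²(5.391×10^-4)/(0.155) = 8.938×10^-3 H.
τ = L/R = (8.938×10^-3)/(378) = 2.3646×10^-5 s.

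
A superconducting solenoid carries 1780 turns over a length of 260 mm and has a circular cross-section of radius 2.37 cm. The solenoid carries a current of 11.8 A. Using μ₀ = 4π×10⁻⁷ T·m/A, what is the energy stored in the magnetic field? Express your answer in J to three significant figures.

A = πr² = π(2.370×10^-2 m)² = 1.7646×10^-3 m².
L = μ₀N²A/ℓ = (4π×10⁻⁷)(1780)²(1.7646×10^-3)/(0.26) = 2.702×10^-2 H.
U = ½LI² = ½(2.702×10^-2)(11.8)² = 1.881 J.

U ≈ 1.88 J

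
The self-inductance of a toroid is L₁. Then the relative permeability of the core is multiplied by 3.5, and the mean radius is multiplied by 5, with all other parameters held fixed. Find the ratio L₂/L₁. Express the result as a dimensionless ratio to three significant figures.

For a toroid, L ∝ μᵣN²A/R.
L₂/L₁ = (3.5) × (5)^-1 = 0.700.

L₂/L₁ = 0.700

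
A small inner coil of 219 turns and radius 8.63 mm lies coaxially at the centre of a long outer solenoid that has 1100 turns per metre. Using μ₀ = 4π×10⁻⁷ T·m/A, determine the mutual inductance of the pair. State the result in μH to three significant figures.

M ≈ 70.8 μH

The outer solenoid produces a uniform field B₁ = μ₀n₁I₁ across the inner coil,
so the flux linkage is N₂Φ = N₂B₁A₂ = μ₀n₁N₂A₂·I₁, giving M = μ₀n₁N₂A₂.
A₂ = πr² = π(8.630×10^-3 m)² = 2.340×10^-4 m².
M = (4π×10⁻⁷)(1100)(219)(2.340×10^-4) = 7.083×10^-5 H.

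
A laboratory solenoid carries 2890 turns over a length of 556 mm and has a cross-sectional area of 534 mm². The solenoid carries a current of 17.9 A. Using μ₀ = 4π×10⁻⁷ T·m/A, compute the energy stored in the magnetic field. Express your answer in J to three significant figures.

A = 534 mm² = 5.340×10^-4 m².
L = μ₀N²A/ℓ = (4π×10⁻⁷)(2890)²(5.340×10^-4)/(0.556) = 1.008×10^-2 H.
U = ½LI² = ½(1.008×10^-2)(17.9)² = 1.6149 J.

U ≈ 1.61 J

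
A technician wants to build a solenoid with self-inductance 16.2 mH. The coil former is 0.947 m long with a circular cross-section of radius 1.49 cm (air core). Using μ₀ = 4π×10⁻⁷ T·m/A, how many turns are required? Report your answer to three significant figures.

A = πr² = π(1.490×10^-2 m)² = 6.9746×10^-4 m².
From L = μ₀N²A/ℓ, N = √(Lℓ / (μ₀A)).
N = √[(1.620×10^-2)(0.947) / ((4π×10⁻⁷)×6.9746×10^-4)] = √(1.750×10^7) ≈ 4183.8.

N ≈ 4180 turns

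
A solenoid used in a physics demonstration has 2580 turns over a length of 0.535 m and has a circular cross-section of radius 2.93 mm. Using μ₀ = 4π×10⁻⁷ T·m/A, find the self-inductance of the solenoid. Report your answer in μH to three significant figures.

L ≈ 422 μH

A = πr² = π(2.930×10^-3 m)² = 2.697×10^-5 m².
For a long solenoid, L = μ₀N²A/ℓ.
L = (4π×10⁻⁷)(2580)²(2.697×10^-5)/(0.535 m) = 4.217×10^-4 H.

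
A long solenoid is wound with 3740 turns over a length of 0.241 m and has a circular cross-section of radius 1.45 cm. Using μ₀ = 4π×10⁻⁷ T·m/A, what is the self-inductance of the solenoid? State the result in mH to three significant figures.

L ≈ 48.2 mH

A = πr² = π(1.450×10^-2 m)² = 6.605×10^-4 m².
For a long solenoid, L = μ₀N²A/ℓ.
L = (4π×10⁻⁷)(3740)²(6.605×10^-4)/(0.241 m) = 4.818×10^-2 H.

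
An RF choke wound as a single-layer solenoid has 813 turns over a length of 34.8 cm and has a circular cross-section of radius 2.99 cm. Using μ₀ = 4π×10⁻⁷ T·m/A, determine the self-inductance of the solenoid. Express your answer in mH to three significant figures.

A = πr² = π(2.990×10^-2 m)² = 2.809×10^-3 m².
For a long solenoid, L = μ₀N²A/ℓ.
L = (4π×10⁻⁷)(813)²(2.809×10^-3)/(0.348 m) = 6.704×10^-3 H.

L ≈ 6.70 mH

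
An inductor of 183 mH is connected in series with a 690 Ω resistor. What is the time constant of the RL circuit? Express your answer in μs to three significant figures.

τ ≈ 265 μs

τ = L/R = (0.183 H)/(690 Ω) = 2.652×10^-4 s.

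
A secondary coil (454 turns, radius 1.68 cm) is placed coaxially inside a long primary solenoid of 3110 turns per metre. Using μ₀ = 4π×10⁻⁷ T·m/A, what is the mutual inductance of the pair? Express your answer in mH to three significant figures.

The outer solenoid produces a uniform field B₁ = μ₀n₁I₁ across the inner coil,
so the flux linkage is N₂Φ = N₂B₁A₂ = μ₀n₁N₂A₂·I₁, giving M = μ₀n₁N₂A₂.
A₂ = πr² = π(1.680×10^-2 m)² = 8.867×10^-4 m².
M = (4π×10⁻⁷)(3110)(454)(8.867×10^-4) = 1.573×10^-3 H.

M ≈ 1.57 mH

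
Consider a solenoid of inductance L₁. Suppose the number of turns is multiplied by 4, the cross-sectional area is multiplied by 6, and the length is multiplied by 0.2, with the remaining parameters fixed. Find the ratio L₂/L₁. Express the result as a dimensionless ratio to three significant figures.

L₂/L₁ = 480

For a solenoid, L ∝ μᵣN²A/ℓ.
L₂/L₁ = (4)^2 × (6) × (0.2)^-1 = 480.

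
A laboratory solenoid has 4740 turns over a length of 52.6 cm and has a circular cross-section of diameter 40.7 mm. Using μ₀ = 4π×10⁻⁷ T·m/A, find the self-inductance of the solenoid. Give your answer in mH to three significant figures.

L ≈ 69.8 mH

A = π(d/2)² = π(2.035×10^-2 m)² = 1.301×10^-3 m².
For a long solenoid, L = μ₀N²A/ℓ.
L = (4π×10⁻⁷)(4740)²(1.301×10^-3)/(0.526 m) = 6.983×10^-2 H.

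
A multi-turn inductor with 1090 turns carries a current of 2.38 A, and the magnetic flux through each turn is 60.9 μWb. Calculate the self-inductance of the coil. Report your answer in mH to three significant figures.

L ≈ 27.9 mH

Self-inductance is defined by L = NΦ_B/I (flux linkage over current).
L = (1090)(6.090×10^-5 Wb)/(2.38 A) = 2.789×10^-2 H.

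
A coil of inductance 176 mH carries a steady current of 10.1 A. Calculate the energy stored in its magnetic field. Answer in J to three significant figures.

U ≈ 8.98 J

Stored magnetic energy: U = ½LI².
U = ½(0.176 H)(10.1 A)² = 8.977 J.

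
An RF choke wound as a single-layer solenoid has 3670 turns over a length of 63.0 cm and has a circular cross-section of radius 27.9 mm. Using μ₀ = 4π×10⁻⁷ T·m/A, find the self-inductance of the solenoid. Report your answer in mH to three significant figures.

A = πr² = π(2.790×10^-2 m)² = 2.445×10^-3 m².
For a long solenoid, L = μ₀N²A/ℓ.
L = (4π×10⁻⁷)(3670)²(2.445×10^-3)/(0.63 m) = 6.570×10^-2 H.

L ≈ 65.7 mH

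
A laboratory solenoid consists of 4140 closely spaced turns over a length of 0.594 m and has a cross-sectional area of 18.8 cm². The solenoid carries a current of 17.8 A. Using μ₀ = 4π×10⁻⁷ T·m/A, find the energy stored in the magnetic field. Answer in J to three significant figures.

A = 18.8 cm² = 1.880×10^-3 m².
L = μ₀N²A/ℓ = (4π×10⁻⁷)(4140)²(1.880×10^-3)/(0.594) = 6.817×10^-2 H.
U = ½LI² = ½(6.817×10^-2)(17.8)² = 10.8 J.

U ≈ 10.8 J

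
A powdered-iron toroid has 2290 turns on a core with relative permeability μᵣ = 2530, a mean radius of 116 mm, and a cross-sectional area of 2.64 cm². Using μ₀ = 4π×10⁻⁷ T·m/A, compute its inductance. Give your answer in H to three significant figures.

For a thin toroid, L = μ₀μᵣN²A/(2πR).
L = (4π×10⁻⁷)(2530)(2290)²(2.640×10^-4) / (2π×0.116 m) = 6.039 H.

L ≈ 6.04 H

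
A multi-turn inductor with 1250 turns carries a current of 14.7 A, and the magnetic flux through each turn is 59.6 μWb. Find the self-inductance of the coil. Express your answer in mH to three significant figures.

Self-inductance is defined by L = NΦ_B/I (flux linkage over current).
L = (1250)(5.960×10^-5 Wb)/(14.7 A) = 5.068×10^-3 H.

L ≈ 5.07 mH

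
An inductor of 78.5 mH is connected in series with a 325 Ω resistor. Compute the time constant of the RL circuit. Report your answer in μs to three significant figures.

τ = L/R = (7.850×10^-2 H)/(325 Ω) = 2.415×10^-4 s.

τ ≈ 242 μs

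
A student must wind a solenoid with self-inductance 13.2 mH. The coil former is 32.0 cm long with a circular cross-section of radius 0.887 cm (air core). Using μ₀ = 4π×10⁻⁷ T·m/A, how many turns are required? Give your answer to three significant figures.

A = πr² = π(8.870×10^-3 m)² = 2.472×10^-4 m².
From L = μ₀N²A/ℓ, N = √(Lℓ / (μ₀A)).
N = √[(1.320×10^-2)(0.32) / ((4π×10⁻⁷)×2.472×10^-4)] = √(1.360×10^7) ≈ 3687.7.

N ≈ 3690 turns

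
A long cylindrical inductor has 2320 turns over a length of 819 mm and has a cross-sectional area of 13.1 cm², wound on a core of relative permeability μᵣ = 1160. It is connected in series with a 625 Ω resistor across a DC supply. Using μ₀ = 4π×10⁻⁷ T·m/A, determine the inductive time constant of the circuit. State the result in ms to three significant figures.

A = 13.1 cm² = 1.310×10^-3 m².
L = μ₀μᵣN²A/ℓ = (4π×10⁻⁷)(1160)(2320)²(1.310×10^-3)/(0.819) = 12.5496 H.
τ = L/R = (12.5496)/(625) = 2.008×10^-2 s.

τ ≈ 20.1 ms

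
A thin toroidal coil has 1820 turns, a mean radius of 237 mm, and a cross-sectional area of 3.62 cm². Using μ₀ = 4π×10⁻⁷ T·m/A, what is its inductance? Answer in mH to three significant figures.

L ≈ 1.01 mH

For a thin toroid, L = μ₀N²A/(2πR).
L = (4π×10⁻⁷)(1820)²(3.620×10^-4) / (2π×0.237 m) = 1.012×10^-3 H.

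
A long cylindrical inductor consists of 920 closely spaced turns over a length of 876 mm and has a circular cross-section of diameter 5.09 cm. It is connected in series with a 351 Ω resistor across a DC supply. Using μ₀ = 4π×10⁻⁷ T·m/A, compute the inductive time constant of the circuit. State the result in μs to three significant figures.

A = π(d/2)² = π(2.545×10^-2 m)² = 2.0348×10^-3 m².
L = μ₀N²A/ℓ = (4π×10⁻⁷)(920)²(2.0348×10^-3)/(0.876) = 2.471×10^-3 H.
τ = L/R = (2.471×10^-3)/(351) = 7.039×10^-6 s.

τ ≈ 7.04 μs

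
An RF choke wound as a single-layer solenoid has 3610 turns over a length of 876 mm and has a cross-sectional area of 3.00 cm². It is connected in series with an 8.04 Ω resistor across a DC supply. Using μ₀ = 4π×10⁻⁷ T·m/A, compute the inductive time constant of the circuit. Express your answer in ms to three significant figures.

τ ≈ 0.698 ms

A = 3.00 cm² = 3.000×10^-4 m².
L = μ₀N²A/ℓ = (4π×10⁻⁷)(3610)²(3.000×10^-4)/(0.876) = 5.608×10^-3 H.
τ = L/R = (5.608×10^-3)/(8.04) = 6.976×10^-4 s.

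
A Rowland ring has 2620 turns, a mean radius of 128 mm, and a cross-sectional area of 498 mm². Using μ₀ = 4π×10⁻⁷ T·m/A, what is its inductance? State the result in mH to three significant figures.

For a thin toroid, L = μ₀N²A/(2πR).
L = (4π×10⁻⁷)(2620)²(4.980×10^-4) / (2π×0.128 m) = 5.341×10^-3 H.

L ≈ 5.34 mH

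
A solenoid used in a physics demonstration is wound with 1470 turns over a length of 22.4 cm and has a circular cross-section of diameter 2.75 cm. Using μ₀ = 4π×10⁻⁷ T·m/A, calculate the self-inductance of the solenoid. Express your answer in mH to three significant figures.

A = π(d/2)² = π(1.375×10^-2 m)² = 5.940×10^-4 m².
For a long solenoid, L = μ₀N²A/ℓ.
L = (4π×10⁻⁷)(1470)²(5.940×10^-4)/(0.224 m) = 7.200×10^-3 H.

L ≈ 7.20 mH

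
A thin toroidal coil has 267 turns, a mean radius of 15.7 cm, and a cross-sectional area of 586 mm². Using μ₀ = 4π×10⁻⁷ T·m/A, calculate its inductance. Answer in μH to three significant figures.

For a thin toroid, L = μ₀N²A/(2πR).
L = (4π×10⁻⁷)(267)²(5.860×10^-4) / (2π×0.157 m) = 5.322×10^-5 H.

L ≈ 53.2 μH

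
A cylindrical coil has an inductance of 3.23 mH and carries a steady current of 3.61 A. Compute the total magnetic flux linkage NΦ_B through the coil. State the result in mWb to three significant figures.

From L = NΦ_B/I, the flux linkage is NΦ_B = LI.
NΦ_B = (3.230×10^-3 H)(3.61 A) = 1.166×10^-2 Wb.

NΦ_B ≈ 11.7 mWb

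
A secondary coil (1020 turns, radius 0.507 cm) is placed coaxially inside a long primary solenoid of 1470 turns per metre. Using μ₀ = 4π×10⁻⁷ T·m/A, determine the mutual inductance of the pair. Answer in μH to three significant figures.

The outer solenoid produces a uniform field B₁ = μ₀n₁I₁ across the inner coil,
so the flux linkage is N₂Φ = N₂B₁A₂ = μ₀n₁N₂A₂·I₁, giving M = μ₀n₁N₂A₂.
A₂ = πr² = π(5.070×10^-3 m)² = 8.075×10^-5 m².
M = (4π×10⁻⁷)(1470)(1020)(8.075×10^-5) = 1.522×10^-4 H.

M ≈ 152 μH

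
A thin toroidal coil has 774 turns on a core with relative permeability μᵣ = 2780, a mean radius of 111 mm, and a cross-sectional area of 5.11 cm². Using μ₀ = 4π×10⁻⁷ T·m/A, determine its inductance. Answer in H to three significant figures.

L ≈ 1.53 H

For a thin toroid, L = μ₀μᵣN²A/(2πR).
L = (4π×10⁻⁷)(2780)(774)²(5.110×10^-4) / (2π×0.111 m) = 1.533 H.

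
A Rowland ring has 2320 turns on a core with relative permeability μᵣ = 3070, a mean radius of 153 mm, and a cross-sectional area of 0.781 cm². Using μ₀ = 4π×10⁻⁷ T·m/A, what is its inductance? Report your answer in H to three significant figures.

L ≈ 1.69 H

For a thin toroid, L = μ₀μᵣN²A/(2πR).
L = (4π×10⁻⁷)(3070)(2320)²(7.810×10^-5) / (2π×0.153 m) = 1.687 H.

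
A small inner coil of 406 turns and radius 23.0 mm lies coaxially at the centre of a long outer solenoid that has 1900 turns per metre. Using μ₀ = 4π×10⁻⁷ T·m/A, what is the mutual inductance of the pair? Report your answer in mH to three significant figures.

The outer solenoid produces a uniform field B₁ = μ₀n₁I₁ across the inner coil,
so the flux linkage is N₂Φ = N₂B₁A₂ = μ₀n₁N₂A₂·I₁, giving M = μ₀n₁N₂A₂.
A₂ = πr² = π(2.300×10^-2 m)² = 1.662×10^-3 m².
M = (4π×10⁻⁷)(1900)(406)(1.662×10^-3) = 1.611×10^-3 H.

M ≈ 1.61 mH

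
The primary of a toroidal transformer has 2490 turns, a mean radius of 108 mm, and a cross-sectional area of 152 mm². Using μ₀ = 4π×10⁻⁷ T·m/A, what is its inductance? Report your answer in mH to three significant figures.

For a thin toroid, L = μ₀N²A/(2πR).
L = (4π×10⁻⁷)(2490)²(1.520×10^-4) / (2π×0.108 m) = 1.745×10^-3 H.

L ≈ 1.75 mH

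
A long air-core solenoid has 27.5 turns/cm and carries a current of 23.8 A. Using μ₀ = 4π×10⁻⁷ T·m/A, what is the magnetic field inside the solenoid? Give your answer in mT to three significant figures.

Inside a long solenoid, B = μ₀nI.
B = (4π×10⁻⁷)(2.750×10^3 m⁻¹)(23.8 A) = 8.2247×10^-2 T.

B ≈ 82.2 mT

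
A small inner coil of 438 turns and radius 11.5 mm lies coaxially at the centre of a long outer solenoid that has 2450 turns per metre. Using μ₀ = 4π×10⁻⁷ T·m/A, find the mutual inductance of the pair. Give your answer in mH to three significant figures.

The outer solenoid produces a uniform field B₁ = μ₀n₁I₁ across the inner coil,
so the flux linkage is N₂Φ = N₂B₁A₂ = μ₀n₁N₂A₂·I₁, giving M = μ₀n₁N₂A₂.
A₂ = πr² = π(1.150×10^-2 m)² = 4.1548×10^-4 m².
M = (4π×10⁻⁷)(2450)(438)(4.1548×10^-4) = 5.603×10^-4 H.

M ≈ 0.560 mH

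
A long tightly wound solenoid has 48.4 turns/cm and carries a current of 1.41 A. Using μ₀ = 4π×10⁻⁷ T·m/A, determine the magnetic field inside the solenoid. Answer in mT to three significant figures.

B ≈ 8.58 mT

Inside a long solenoid, B = μ₀nI.
B = (4π×10⁻⁷)(4.840×10^3 m⁻¹)(1.41 A) = 8.576×10^-3 T.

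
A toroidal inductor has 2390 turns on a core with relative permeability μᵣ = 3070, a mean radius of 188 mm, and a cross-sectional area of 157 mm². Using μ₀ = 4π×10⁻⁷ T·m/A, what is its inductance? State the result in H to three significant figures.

L ≈ 2.93 H

For a thin toroid, L = μ₀μᵣN²A/(2πR).
L = (4π×10⁻⁷)(3070)(2390)²(1.570×10^-4) / (2π×0.188 m) = 2.929 H.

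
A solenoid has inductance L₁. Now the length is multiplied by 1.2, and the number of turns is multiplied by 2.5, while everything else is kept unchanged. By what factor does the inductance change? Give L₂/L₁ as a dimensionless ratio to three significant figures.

For a solenoid, L ∝ μᵣN²A/ℓ.
L₂/L₁ = (1.2)^-1 × (2.5)^2 = 5.21.

L₂/L₁ = 5.21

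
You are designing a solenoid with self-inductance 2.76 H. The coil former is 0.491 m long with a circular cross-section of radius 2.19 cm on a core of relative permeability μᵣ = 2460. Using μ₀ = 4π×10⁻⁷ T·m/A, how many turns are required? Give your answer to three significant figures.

N ≈ 539 turns

A = πr² = π(2.190×10^-2 m)² = 1.507×10^-3 m².
From L = μ₀μᵣN²A/ℓ, N = √(Lℓ / (μ₀μᵣA)).
N = √[(2.76)(0.491) / ((4π×10⁻⁷)(2460)×1.507×10^-3)] = √(2.909×10^5) ≈ 539.4.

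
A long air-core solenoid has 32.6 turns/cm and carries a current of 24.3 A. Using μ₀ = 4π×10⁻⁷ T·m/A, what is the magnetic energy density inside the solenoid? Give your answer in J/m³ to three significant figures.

u ≈ 3940 J/m³

B = μ₀nI = (4π×10⁻⁷)(3.260×10^3)(24.3) = 9.9548×10^-2 T.
u = B²/(2μ₀) = (9.9548×10^-2)²/(2×4π×10⁻⁷) = 3.943×10^3 J/m³.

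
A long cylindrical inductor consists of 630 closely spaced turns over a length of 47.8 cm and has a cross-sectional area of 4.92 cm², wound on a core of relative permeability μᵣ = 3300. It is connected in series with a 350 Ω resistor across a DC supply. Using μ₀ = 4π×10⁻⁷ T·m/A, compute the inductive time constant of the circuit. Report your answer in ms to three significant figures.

A = 4.92 cm² = 4.920×10^-4 m².
L = μ₀μᵣN²A/ℓ = (4π×10⁻⁷)(3300)(630)²(4.920×10^-4)/(0.478) = 1.694 H.
τ = L/R = (1.694)/(350) = 4.840×10^-3 s.

τ ≈ 4.84 ms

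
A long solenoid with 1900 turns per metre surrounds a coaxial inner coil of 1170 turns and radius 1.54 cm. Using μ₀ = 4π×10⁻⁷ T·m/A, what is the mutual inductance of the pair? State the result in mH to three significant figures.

M ≈ 2.08 mH

The outer solenoid produces a uniform field B₁ = μ₀n₁I₁ across the inner coil,
so the flux linkage is N₂Φ = N₂B₁A₂ = μ₀n₁N₂A₂·I₁, giving M = μ₀n₁N₂A₂.
A₂ = πr² = π(1.540×10^-2 m)² = 7.451×10^-4 m².
M = (4π×10⁻⁷)(1900)(1170)(7.451×10^-4) = 2.081×10^-3 H.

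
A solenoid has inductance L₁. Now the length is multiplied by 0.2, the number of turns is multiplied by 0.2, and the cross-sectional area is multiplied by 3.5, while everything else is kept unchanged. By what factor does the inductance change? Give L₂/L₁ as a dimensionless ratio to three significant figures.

For a solenoid, L ∝ μᵣN²A/ℓ.
L₂/L₁ = (0.2)^-1 × (0.2)^2 × (3.5) = 0.700.

L₂/L₁ = 0.700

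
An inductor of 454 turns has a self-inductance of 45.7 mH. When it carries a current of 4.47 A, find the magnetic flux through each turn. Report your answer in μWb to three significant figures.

Φ_B ≈ 450 μWb

From L = NΦ_B/I, the flux per turn is Φ_B = LI/N.
Φ_B = (4.570×10^-2 H)(4.47 A)/454 = 4.500×10^-4 Wb.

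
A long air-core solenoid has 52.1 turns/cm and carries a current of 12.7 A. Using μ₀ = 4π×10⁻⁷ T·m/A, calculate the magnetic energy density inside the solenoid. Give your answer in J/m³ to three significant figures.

u ≈ 2750 J/m³

B = μ₀nI = (4π×10⁻⁷)(5.210×10^3)(12.7) = 8.3148×10^-2 T.
u = B²/(2μ₀) = (8.3148×10^-2)²/(2×4π×10⁻⁷) = 2.751×10^3 J/m³.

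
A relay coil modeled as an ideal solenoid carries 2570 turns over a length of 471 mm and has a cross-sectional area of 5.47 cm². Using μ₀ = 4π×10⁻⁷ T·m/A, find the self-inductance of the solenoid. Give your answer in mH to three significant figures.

L ≈ 9.64 mH

A = 5.47 cm² = 5.470×10^-4 m².
For a long solenoid, L = μ₀N²A/ℓ.
L = (4π×10⁻⁷)(2570)²(5.470×10^-4)/(0.471 m) = 9.639×10^-3 H.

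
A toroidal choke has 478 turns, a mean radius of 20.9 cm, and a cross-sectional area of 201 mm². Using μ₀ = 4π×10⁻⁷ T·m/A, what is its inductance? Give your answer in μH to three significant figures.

L ≈ 43.9 μH

For a thin toroid, L = μ₀N²A/(2πR).
L = (4π×10⁻⁷)(478)²(2.010×10^-4) / (2π×0.209 m) = 4.3948×10^-5 H.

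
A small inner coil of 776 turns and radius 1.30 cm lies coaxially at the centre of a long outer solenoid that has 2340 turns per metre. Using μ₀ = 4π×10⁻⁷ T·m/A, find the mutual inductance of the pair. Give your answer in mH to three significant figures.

M ≈ 1.21 mH

The outer solenoid produces a uniform field B₁ = μ₀n₁I₁ across the inner coil,
so the flux linkage is N₂Φ = N₂B₁A₂ = μ₀n₁N₂A₂·I₁, giving M = μ₀n₁N₂A₂.
A₂ = πr² = π(1.300×10^-2 m)² = 5.309×10^-4 m².
M = (4π×10⁻⁷)(2340)(776)(5.309×10^-4) = 1.212×10^-3 H.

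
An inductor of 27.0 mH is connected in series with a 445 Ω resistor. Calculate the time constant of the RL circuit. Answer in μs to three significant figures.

τ ≈ 60.7 μs

τ = L/R = (2.700×10^-2 H)/(445 Ω) = 6.067×10^-5 s.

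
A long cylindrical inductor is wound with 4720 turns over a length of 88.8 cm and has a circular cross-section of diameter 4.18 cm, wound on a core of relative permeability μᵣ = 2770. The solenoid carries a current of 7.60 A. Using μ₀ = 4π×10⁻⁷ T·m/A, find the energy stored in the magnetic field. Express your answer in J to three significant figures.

A = π(d/2)² = π(2.090×10^-2 m)² = 1.372×10^-3 m².
L = μ₀μᵣN²A/ℓ = (4π×10⁻⁷)(2770)(4720)²(1.372×10^-3)/(0.888) = 119.8 H.
U = ½LI² = ½(119.8)(7.60)² = 3.461×10^3 J.

U ≈ 3460 J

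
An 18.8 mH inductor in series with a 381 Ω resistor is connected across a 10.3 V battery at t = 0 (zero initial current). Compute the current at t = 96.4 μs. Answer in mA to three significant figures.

I ≈ 23.2 mA

τ = L/R = 1.880×10^-2/381 = 4.934×10^-5 s; final current I_∞ = ε/R = 10.3/381 = 2.703×10^-2 A.
I(t) = I_∞(1 − e^(−t/τ)) with t/τ = 1.954.
I = (2.703×10^-2)(1 − e^(−1.954)) = 2.320×10^-2 A.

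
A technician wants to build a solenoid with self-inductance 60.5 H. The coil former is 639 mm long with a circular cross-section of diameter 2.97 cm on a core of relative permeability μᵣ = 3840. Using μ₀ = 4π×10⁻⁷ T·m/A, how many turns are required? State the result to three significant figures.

A = π(d/2)² = π(1.485×10^-2 m)² = 6.928×10^-4 m².
From L = μ₀μᵣN²A/ℓ, N = √(Lℓ / (μ₀μᵣA)).
N = √[(60.5)(0.639) / ((4π×10⁻⁷)(3840)×6.928×10^-4)] = √(1.156×10^7) ≈ 3400.6.

N ≈ 3400 turns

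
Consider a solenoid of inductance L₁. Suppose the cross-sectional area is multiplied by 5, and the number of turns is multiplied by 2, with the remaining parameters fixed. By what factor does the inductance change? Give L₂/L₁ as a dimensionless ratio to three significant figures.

L₂/L₁ = 20.0

For a solenoid, L ∝ μᵣN²A/ℓ.
L₂/L₁ = (5) × (2)^2 = 20.0.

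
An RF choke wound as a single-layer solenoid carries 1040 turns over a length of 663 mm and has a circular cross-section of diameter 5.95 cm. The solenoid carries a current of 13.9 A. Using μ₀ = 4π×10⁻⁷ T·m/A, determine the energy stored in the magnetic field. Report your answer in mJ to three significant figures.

U ≈ 551 mJ

A = π(d/2)² = π(2.975×10^-2 m)² = 2.781×10^-3 m².
L = μ₀N²A/ℓ = (4π×10⁻⁷)(1040)²(2.781×10^-3)/(0.663) = 5.700×10^-3 H.
U = ½LI² = ½(5.700×10^-3)(13.9)² = 0.5507 J.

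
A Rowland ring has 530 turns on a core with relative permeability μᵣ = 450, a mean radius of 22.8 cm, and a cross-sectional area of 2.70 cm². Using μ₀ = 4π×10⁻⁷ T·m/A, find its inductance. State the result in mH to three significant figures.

L ≈ 29.9 mH

For a thin toroid, L = μ₀μᵣN²A/(2πR).
L = (4π×10⁻⁷)(450)(530)²(2.700×10^-4) / (2π×0.228 m) = 2.994×10^-2 H.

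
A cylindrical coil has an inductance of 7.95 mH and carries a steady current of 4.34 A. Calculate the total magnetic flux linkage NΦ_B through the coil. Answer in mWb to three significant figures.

NΦ_B ≈ 34.5 mWb

From L = NΦ_B/I, the flux linkage is NΦ_B = LI.
NΦ_B = (7.950×10^-3 H)(4.34 A) = 3.450×10^-2 Wb.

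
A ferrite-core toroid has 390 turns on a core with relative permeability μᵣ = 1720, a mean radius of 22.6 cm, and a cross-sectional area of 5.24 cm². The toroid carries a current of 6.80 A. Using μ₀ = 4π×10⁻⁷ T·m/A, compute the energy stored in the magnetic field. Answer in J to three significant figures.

L = μ₀μᵣN²A/(2πR) = (4π×10⁻⁷)(1720)(390)²(5.240×10^-4)/(2π×0.226) = 0.1213 H.
U = ½LI² = ½(0.1213)(6.80)² = 2.8048 J.

U ≈ 2.80 J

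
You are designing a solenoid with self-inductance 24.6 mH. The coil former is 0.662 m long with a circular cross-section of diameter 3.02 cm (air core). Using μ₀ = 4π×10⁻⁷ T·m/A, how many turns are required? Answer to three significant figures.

N ≈ 4250 turns

A = π(d/2)² = π(1.510×10^-2 m)² = 7.163×10^-4 m².
From L = μ₀N²A/ℓ, N = √(Lℓ / (μ₀A)).
N = √[(2.460×10^-2)(0.662) / ((4π×10⁻⁷)×7.163×10^-4)] = √(1.809×10^7) ≈ 4253.4.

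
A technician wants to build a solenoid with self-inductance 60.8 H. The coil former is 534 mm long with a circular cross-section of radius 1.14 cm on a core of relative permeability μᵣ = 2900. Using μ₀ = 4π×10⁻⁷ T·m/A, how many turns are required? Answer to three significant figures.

A = πr² = π(1.140×10^-2 m)² = 4.083×10^-4 m².
From L = μ₀μᵣN²A/ℓ, N = √(Lℓ / (μ₀μᵣA)).
N = √[(60.8)(0.534) / ((4π×10⁻⁷)(2900)×4.083×10^-4)] = √(2.182×10^7) ≈ 4671.3.

N ≈ 4670 turns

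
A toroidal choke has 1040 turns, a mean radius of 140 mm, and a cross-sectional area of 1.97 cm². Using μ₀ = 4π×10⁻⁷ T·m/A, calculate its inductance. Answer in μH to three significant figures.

L ≈ 304 μH

For a thin toroid, L = μ₀N²A/(2πR).
L = (4π×10⁻⁷)(1040)²(1.970×10^-4) / (2π×0.14 m) = 3.044×10^-4 H.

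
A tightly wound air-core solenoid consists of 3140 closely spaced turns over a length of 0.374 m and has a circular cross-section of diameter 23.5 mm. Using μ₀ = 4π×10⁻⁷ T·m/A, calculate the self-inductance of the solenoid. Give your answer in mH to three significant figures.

L ≈ 14.4 mH

A = π(d/2)² = π(1.175×10^-2 m)² = 4.337×10^-4 m².
For a long solenoid, L = μ₀N²A/ℓ.
L = (4π×10⁻⁷)(3140)²(4.337×10^-4)/(0.374 m) = 1.437×10^-2 H.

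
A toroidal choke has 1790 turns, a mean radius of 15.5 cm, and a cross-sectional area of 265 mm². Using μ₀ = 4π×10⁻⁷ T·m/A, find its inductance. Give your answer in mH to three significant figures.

L ≈ 1.10 mH

For a thin toroid, L = μ₀N²A/(2πR).
L = (4π×10⁻⁷)(1790)²(2.650×10^-4) / (2π×0.155 m) = 1.096×10^-3 H.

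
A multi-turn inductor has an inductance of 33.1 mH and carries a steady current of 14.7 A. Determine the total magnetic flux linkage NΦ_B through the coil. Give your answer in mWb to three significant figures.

NΦ_B ≈ 487 mWb

From L = NΦ_B/I, the flux linkage is NΦ_B = LI.
NΦ_B = (3.310×10^-2 H)(14.7 A) = 0.4866 Wb.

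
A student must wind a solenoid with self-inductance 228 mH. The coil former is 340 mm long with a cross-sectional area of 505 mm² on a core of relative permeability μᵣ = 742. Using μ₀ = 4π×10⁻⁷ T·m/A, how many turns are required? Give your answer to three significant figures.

N ≈ 406 turns

A = 505 mm² = 5.050×10^-4 m².
From L = μ₀μᵣN²A/ℓ, N = √(Lℓ / (μ₀μᵣA)).
N = √[(0.228)(0.34) / ((4π×10⁻⁷)(742)×5.050×10^-4)] = √(1.646×10^5) ≈ 405.7.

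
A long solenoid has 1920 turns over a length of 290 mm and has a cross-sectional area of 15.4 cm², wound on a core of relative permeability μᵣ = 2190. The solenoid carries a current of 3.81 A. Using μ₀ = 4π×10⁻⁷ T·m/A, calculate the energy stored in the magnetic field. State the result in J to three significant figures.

U ≈ 391 J

A = 15.4 cm² = 1.540×10^-3 m².
L = μ₀μᵣN²A/ℓ = (4π×10⁻⁷)(2190)(1920)²(1.540×10^-3)/(0.29) = 53.87 H.
U = ½LI² = ½(53.87)(3.81)² = 391 J.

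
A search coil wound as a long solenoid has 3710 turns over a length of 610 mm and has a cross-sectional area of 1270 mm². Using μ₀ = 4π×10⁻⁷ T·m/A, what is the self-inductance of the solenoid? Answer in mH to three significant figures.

A = 1270 mm² = 1.270×10^-3 m².
For a long solenoid, L = μ₀N²A/ℓ.
L = (4π×10⁻⁷)(3710)²(1.270×10^-3)/(0.61 m) = 3.601×10^-2 H.

L ≈ 36.0 mH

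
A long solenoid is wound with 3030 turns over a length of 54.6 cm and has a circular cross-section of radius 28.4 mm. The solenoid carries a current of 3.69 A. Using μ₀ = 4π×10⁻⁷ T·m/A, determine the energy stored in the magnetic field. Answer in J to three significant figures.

U ≈ 0.365 J

A = πr² = π(2.840×10^-2 m)² = 2.534×10^-3 m².
L = μ₀N²A/ℓ = (4π×10⁻⁷)(3030)²(2.534×10^-3)/(0.546) = 5.354×10^-2 H.
U = ½LI² = ½(5.354×10^-2)(3.69)² = 0.3645 J.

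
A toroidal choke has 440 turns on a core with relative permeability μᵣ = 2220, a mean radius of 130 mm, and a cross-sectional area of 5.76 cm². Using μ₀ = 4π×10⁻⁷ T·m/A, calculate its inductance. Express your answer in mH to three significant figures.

For a thin toroid, L = μ₀μᵣN²A/(2πR).
L = (4π×10⁻⁷)(2220)(440)²(5.760×10^-4) / (2π×0.13 m) = 0.3809 H.

L ≈ 381 mH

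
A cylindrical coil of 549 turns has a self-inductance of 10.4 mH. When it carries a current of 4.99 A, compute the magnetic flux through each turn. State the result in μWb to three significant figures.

From L = NΦ_B/I, the flux per turn is Φ_B = LI/N.
Φ_B = (1.040×10^-2 H)(4.99 A)/549 = 9.453×10^-5 Wb.

Φ_B ≈ 94.5 μWb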